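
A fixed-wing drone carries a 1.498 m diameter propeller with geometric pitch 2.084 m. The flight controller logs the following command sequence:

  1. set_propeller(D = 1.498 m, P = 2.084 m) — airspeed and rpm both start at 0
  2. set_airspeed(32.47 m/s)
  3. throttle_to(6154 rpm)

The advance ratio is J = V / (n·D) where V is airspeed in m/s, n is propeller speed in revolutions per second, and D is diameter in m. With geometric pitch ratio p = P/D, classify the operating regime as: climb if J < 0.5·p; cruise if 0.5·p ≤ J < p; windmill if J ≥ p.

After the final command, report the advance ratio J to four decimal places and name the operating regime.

J = 0.2113, regime = climb

set_propeller: D = 1.498 m, P = 2.084 m (p = P/D = 1.391188); state ← (V=0, rpm=0)
set_airspeed(32.47): V ← 32.47 m/s
throttle_to(6154): rpm ← 6154
final state: V = 32.47 m/s, rpm = 6154 → n = rpm/60 = 102.566667 rev/s
J = V / (n·D) = 32.47 / (102.566667 × 1.498) = 0.211331
regime bands: climb J<0.6956 | cruise [0.6956, 1.3912) | windmill J≥1.3912
J = 0.2113 → climb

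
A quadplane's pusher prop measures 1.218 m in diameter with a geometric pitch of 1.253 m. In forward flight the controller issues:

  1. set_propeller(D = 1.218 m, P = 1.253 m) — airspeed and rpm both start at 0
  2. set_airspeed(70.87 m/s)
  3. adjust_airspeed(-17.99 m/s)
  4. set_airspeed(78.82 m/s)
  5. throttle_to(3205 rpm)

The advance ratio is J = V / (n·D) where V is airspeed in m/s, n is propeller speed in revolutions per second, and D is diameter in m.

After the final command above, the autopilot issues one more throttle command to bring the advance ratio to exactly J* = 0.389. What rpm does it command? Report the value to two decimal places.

rpm = 9981.38

set_propeller: D = 1.218 m, P = 1.253 m (p = P/D = 1.028736); state ← (V=0, rpm=0)
set_airspeed(70.87): V ← 70.87 m/s
adjust_airspeed(-17.99): V ← 70.87 -17.99 = 52.88 m/s
set_airspeed(78.82): V ← 78.82 m/s
throttle_to(3205): rpm ← 3205
final state: V = 78.82 m/s, rpm = 3205 → n = rpm/60 = 53.416667 rev/s
target J* = 0.389; solve J* = V/(n·D) for n: n = V/(J*·D) = 78.82/(0.389 × 1.218) = 166.356410 rev/s
rpm = 60·n = 9981.384629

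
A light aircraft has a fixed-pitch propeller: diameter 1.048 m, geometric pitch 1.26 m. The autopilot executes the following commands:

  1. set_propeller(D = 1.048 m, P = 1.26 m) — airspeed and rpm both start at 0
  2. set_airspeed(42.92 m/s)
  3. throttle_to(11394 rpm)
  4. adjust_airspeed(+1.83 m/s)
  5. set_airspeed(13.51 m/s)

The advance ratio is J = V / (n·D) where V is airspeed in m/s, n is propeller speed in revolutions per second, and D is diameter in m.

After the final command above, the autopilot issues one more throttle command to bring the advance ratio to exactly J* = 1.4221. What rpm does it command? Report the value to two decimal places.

rpm = 543.90

set_propeller: D = 1.048 m, P = 1.26 m (p = P/D = 1.202290); state ← (V=0, rpm=0)
set_airspeed(42.92): V ← 42.92 m/s
throttle_to(11394): rpm ← 11394
adjust_airspeed(+1.83): V ← 42.92 +1.83 = 44.75 m/s
set_airspeed(13.51): V ← 13.51 m/s
final state: V = 13.51 m/s, rpm = 11394 → n = rpm/60 = 189.900000 rev/s
target J* = 1.4221; solve J* = V/(n·D) for n: n = V/(J*·D) = 13.51/(1.4221 × 1.048) = 9.064919 rev/s
rpm = 60·n = 543.895143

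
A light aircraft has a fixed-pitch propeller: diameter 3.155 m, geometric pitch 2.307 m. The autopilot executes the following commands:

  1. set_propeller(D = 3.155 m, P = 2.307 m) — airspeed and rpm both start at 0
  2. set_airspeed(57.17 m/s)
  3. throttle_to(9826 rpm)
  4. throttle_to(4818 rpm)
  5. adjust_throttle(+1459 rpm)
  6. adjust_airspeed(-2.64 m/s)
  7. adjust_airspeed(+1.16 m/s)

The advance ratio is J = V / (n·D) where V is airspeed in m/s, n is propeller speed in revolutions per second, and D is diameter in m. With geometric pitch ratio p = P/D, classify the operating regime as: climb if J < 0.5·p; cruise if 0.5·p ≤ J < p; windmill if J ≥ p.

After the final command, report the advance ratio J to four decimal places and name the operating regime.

J = 0.1687, regime = climb

set_propeller: D = 3.155 m, P = 2.307 m (p = P/D = 0.731220); state ← (V=0, rpm=0)
set_airspeed(57.17): V ← 57.17 m/s
throttle_to(9826): rpm ← 9826
throttle_to(4818): rpm ← 4818
adjust_throttle(+1459): rpm ← 4818 +1459 = 6277
adjust_airspeed(-2.64): V ← 57.17 -2.64 = 54.53 m/s
adjust_airspeed(+1.16): V ← 54.53 +1.16 = 55.69 m/s
final state: V = 55.69 m/s, rpm = 6277 → n = rpm/60 = 104.616667 rev/s
J = V / (n·D) = 55.69 / (104.616667 × 3.155) = 0.168724
regime bands: climb J<0.3656 | cruise [0.3656, 0.7312) | windmill J≥0.7312
J = 0.1687 → climb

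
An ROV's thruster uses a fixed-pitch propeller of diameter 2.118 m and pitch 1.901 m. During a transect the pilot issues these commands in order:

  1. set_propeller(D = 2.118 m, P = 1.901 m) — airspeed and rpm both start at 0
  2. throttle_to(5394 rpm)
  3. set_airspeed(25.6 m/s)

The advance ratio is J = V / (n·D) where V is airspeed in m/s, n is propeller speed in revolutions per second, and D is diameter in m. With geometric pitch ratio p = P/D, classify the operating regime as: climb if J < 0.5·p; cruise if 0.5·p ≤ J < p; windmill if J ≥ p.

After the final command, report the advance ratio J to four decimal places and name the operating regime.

set_propeller: D = 2.118 m, P = 1.901 m (p = P/D = 0.897545); state ← (V=0, rpm=0)
throttle_to(5394): rpm ← 5394
set_airspeed(25.6): V ← 25.6 m/s
final state: V = 25.6 m/s, rpm = 5394 → n = rpm/60 = 89.900000 rev/s
J = V / (n·D) = 25.6 / (89.900000 × 2.118) = 0.134448
regime bands: climb J<0.4488 | cruise [0.4488, 0.8975) | windmill J≥0.8975
J = 0.1344 → climb

J = 0.1344, regime = climb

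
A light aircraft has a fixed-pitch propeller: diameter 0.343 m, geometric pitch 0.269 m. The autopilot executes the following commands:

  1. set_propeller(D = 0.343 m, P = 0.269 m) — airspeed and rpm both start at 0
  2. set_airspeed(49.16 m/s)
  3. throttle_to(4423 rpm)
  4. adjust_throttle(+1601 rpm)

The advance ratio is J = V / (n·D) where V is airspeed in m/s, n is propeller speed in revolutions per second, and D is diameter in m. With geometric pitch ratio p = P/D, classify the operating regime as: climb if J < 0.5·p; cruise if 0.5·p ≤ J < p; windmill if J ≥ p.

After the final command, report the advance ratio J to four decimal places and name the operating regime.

J = 1.4275, regime = windmill

set_propeller: D = 0.343 m, P = 0.269 m (p = P/D = 0.784257); state ← (V=0, rpm=0)
set_airspeed(49.16): V ← 49.16 m/s
throttle_to(4423): rpm ← 4423
adjust_throttle(+1601): rpm ← 4423 +1601 = 6024
final state: V = 49.16 m/s, rpm = 6024 → n = rpm/60 = 100.400000 rev/s
J = V / (n·D) = 49.16 / (100.400000 × 0.343) = 1.427526
regime bands: climb J<0.3921 | cruise [0.3921, 0.7843) | windmill J≥0.7843
J = 1.4275 → windmill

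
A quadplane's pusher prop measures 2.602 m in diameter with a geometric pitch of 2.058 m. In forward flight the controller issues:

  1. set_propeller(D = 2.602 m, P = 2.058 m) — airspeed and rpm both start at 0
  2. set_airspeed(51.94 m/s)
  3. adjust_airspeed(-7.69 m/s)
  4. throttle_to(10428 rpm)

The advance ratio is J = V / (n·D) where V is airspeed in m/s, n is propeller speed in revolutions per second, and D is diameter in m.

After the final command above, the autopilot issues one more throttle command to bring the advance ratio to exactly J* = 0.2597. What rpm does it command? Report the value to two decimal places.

rpm = 3929.03

set_propeller: D = 2.602 m, P = 2.058 m (p = P/D = 0.790930); state ← (V=0, rpm=0)
set_airspeed(51.94): V ← 51.94 m/s
adjust_airspeed(-7.69): V ← 51.94 -7.69 = 44.25 m/s
throttle_to(10428): rpm ← 10428
final state: V = 44.25 m/s, rpm = 10428 → n = rpm/60 = 173.800000 rev/s
target J* = 0.2597; solve J* = V/(n·D) for n: n = V/(J*·D) = 44.25/(0.2597 × 2.602) = 65.483824 rev/s
rpm = 60·n = 3929.029445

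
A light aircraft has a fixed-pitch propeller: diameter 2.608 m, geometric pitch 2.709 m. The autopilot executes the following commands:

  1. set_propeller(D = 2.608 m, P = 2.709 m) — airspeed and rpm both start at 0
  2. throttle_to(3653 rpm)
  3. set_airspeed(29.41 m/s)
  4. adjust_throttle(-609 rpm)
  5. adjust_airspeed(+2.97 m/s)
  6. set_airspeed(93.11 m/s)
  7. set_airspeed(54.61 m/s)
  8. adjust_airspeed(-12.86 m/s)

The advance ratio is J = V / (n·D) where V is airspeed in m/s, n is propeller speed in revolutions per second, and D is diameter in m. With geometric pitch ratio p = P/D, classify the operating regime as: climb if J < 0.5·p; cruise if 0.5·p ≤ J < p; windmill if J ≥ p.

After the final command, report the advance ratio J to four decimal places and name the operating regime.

J = 0.3155, regime = climb

set_propeller: D = 2.608 m, P = 2.709 m (p = P/D = 1.038727); state ← (V=0, rpm=0)
throttle_to(3653): rpm ← 3653
set_airspeed(29.41): V ← 29.41 m/s
adjust_throttle(-609): rpm ← 3653 -609 = 3044
adjust_airspeed(+2.97): V ← 29.41 +2.97 = 32.38 m/s
set_airspeed(93.11): V ← 93.11 m/s
set_airspeed(54.61): V ← 54.61 m/s
adjust_airspeed(-12.86): V ← 54.61 -12.86 = 41.75 m/s
final state: V = 41.75 m/s, rpm = 3044 → n = rpm/60 = 50.733333 rev/s
J = V / (n·D) = 41.75 / (50.733333 × 2.608) = 0.315541
regime bands: climb J<0.5194 | cruise [0.5194, 1.0387) | windmill J≥1.0387
J = 0.3155 → climb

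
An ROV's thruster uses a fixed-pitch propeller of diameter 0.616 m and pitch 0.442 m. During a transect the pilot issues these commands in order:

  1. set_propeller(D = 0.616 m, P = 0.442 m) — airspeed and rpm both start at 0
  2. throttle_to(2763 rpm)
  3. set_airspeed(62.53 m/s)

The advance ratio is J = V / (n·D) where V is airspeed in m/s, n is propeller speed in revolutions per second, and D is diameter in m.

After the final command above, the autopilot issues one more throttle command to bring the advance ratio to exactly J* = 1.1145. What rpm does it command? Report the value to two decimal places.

set_propeller: D = 0.616 m, P = 0.442 m (p = P/D = 0.717532); state ← (V=0, rpm=0)
throttle_to(2763): rpm ← 2763
set_airspeed(62.53): V ← 62.53 m/s
final state: V = 62.53 m/s, rpm = 2763 → n = rpm/60 = 46.050000 rev/s
target J* = 1.1145; solve J* = V/(n·D) for n: n = V/(J*·D) = 62.53/(1.1145 × 0.616) = 91.080969 rev/s
rpm = 60·n = 5464.858157

rpm = 5464.86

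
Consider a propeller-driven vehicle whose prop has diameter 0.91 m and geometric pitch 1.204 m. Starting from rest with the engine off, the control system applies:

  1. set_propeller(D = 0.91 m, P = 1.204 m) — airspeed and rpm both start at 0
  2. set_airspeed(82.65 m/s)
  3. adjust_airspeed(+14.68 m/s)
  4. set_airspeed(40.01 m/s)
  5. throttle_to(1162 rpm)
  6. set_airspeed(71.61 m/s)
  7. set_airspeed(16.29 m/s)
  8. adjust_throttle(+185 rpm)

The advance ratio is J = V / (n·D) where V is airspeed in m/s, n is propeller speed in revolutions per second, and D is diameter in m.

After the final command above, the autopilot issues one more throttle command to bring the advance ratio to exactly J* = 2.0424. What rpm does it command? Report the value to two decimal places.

set_propeller: D = 0.91 m, P = 1.204 m (p = P/D = 1.323077); state ← (V=0, rpm=0)
set_airspeed(82.65): V ← 82.65 m/s
adjust_airspeed(+14.68): V ← 82.65 +14.68 = 97.33 m/s
set_airspeed(40.01): V ← 40.01 m/s
throttle_to(1162): rpm ← 1162
set_airspeed(71.61): V ← 71.61 m/s
set_airspeed(16.29): V ← 16.29 m/s
adjust_throttle(+185): rpm ← 1162 +185 = 1347
final state: V = 16.29 m/s, rpm = 1347 → n = rpm/60 = 22.450000 rev/s
target J* = 2.0424; solve J* = V/(n·D) for n: n = V/(J*·D) = 16.29/(2.0424 × 0.91) = 8.764737 rev/s
rpm = 60·n = 525.884222

rpm = 525.88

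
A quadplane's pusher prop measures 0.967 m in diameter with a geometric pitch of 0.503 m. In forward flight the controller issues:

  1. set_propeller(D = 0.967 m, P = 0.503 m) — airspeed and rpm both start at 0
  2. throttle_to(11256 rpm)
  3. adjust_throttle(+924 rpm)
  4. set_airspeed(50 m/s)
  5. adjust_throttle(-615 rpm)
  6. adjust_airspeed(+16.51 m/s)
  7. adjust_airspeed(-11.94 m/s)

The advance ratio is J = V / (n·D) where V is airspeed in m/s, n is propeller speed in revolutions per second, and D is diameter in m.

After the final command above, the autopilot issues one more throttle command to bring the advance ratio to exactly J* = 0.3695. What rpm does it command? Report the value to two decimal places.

set_propeller: D = 0.967 m, P = 0.503 m (p = P/D = 0.520165); state ← (V=0, rpm=0)
throttle_to(11256): rpm ← 11256
adjust_throttle(+924): rpm ← 11256 +924 = 12180
set_airspeed(50): V ← 50 m/s
adjust_throttle(-615): rpm ← 12180 -615 = 11565
adjust_airspeed(+16.51): V ← 50 +16.51 = 66.51 m/s
adjust_airspeed(-11.94): V ← 66.51 -11.94 = 54.57 m/s
final state: V = 54.57 m/s, rpm = 11565 → n = rpm/60 = 192.750000 rev/s
target J* = 0.3695; solve J* = V/(n·D) for n: n = V/(J*·D) = 54.57/(0.3695 × 0.967) = 152.726021 rev/s
rpm = 60·n = 9163.561256

rpm = 9163.56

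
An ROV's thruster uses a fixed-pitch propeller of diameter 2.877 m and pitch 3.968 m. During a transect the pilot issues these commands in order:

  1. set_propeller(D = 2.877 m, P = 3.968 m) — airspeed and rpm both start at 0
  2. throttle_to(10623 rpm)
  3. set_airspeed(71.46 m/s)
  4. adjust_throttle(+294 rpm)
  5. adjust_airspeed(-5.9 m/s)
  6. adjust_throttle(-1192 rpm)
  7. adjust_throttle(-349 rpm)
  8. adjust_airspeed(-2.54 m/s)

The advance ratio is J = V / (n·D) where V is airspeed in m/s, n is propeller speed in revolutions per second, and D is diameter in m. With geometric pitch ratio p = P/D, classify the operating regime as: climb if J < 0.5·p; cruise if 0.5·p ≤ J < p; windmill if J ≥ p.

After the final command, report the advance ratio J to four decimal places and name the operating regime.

set_propeller: D = 2.877 m, P = 3.968 m (p = P/D = 1.379214); state ← (V=0, rpm=0)
throttle_to(10623): rpm ← 10623
set_airspeed(71.46): V ← 71.46 m/s
adjust_throttle(+294): rpm ← 10623 +294 = 10917
adjust_airspeed(-5.9): V ← 71.46 -5.9 = 65.56 m/s
adjust_throttle(-1192): rpm ← 10917 -1192 = 9725
adjust_throttle(-349): rpm ← 9725 -349 = 9376
adjust_airspeed(-2.54): V ← 65.56 -2.54 = 63.02 m/s
final state: V = 63.02 m/s, rpm = 9376 → n = rpm/60 = 156.266667 rev/s
J = V / (n·D) = 63.02 / (156.266667 × 2.877) = 0.140176
regime bands: climb J<0.6896 | cruise [0.6896, 1.3792) | windmill J≥1.3792
J = 0.1402 → climb

J = 0.1402, regime = climb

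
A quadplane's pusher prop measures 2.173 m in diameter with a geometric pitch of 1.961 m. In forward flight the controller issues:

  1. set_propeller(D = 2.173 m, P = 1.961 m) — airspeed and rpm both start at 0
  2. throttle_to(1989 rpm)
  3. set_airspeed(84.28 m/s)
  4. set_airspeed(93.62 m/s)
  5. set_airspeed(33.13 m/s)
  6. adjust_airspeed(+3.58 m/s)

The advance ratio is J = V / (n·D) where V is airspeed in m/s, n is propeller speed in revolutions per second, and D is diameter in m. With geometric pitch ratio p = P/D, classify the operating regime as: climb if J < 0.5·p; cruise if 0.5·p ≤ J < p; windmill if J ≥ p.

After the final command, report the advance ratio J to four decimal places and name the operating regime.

set_propeller: D = 2.173 m, P = 1.961 m (p = P/D = 0.902439); state ← (V=0, rpm=0)
throttle_to(1989): rpm ← 1989
set_airspeed(84.28): V ← 84.28 m/s
set_airspeed(93.62): V ← 93.62 m/s
set_airspeed(33.13): V ← 33.13 m/s
adjust_airspeed(+3.58): V ← 33.13 +3.58 = 36.71 m/s
final state: V = 36.71 m/s, rpm = 1989 → n = rpm/60 = 33.150000 rev/s
J = V / (n·D) = 36.71 / (33.150000 × 2.173) = 0.509614
regime bands: climb J<0.4512 | cruise [0.4512, 0.9024) | windmill J≥0.9024
J = 0.5096 → cruise

J = 0.5096, regime = cruise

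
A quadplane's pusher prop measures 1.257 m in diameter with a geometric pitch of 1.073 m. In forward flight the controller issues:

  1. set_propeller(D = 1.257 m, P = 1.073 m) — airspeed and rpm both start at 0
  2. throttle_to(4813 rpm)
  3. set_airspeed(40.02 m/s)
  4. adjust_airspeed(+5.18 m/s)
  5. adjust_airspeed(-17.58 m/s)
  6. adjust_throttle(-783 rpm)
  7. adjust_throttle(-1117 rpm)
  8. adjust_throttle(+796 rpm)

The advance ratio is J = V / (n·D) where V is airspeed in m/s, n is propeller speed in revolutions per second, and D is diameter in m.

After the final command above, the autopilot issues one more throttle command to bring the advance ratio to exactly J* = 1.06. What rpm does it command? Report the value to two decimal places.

set_propeller: D = 1.257 m, P = 1.073 m (p = P/D = 0.853620); state ← (V=0, rpm=0)
throttle_to(4813): rpm ← 4813
set_airspeed(40.02): V ← 40.02 m/s
adjust_airspeed(+5.18): V ← 40.02 +5.18 = 45.2 m/s
adjust_airspeed(-17.58): V ← 45.2 -17.58 = 27.62 m/s
adjust_throttle(-783): rpm ← 4813 -783 = 4030
adjust_throttle(-1117): rpm ← 4030 -1117 = 2913
adjust_throttle(+796): rpm ← 2913 +796 = 3709
final state: V = 27.62 m/s, rpm = 3709 → n = rpm/60 = 61.816667 rev/s
target J* = 1.06; solve J* = V/(n·D) for n: n = V/(J*·D) = 27.62/(1.06 × 1.257) = 20.729200 rev/s
rpm = 60·n = 1243.751970

rpm = 1243.75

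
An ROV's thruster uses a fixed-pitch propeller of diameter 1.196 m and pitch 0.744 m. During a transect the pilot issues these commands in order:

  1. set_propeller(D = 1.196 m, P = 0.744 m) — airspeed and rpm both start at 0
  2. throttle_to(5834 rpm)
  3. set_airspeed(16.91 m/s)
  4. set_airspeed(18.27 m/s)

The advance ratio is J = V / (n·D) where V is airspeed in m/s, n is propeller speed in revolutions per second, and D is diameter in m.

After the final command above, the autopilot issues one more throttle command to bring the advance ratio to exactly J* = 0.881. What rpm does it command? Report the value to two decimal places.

set_propeller: D = 1.196 m, P = 0.744 m (p = P/D = 0.622074); state ← (V=0, rpm=0)
throttle_to(5834): rpm ← 5834
set_airspeed(16.91): V ← 16.91 m/s
set_airspeed(18.27): V ← 18.27 m/s
final state: V = 18.27 m/s, rpm = 5834 → n = rpm/60 = 97.233333 rev/s
target J* = 0.881; solve J* = V/(n·D) for n: n = V/(J*·D) = 18.27/(0.881 × 1.196) = 17.339296 rev/s
rpm = 60·n = 1040.357757

rpm = 1040.36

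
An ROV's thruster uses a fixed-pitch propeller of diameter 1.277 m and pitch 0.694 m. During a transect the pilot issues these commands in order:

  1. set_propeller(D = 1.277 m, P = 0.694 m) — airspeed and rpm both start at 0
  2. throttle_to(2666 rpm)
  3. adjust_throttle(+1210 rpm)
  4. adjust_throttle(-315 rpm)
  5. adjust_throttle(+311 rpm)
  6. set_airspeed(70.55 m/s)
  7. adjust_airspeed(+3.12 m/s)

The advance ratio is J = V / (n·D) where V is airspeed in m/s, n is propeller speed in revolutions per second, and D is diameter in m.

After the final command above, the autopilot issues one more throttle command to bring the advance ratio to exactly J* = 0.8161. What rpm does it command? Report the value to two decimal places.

rpm = 4241.38

set_propeller: D = 1.277 m, P = 0.694 m (p = P/D = 0.543461); state ← (V=0, rpm=0)
throttle_to(2666): rpm ← 2666
adjust_throttle(+1210): rpm ← 2666 +1210 = 3876
adjust_throttle(-315): rpm ← 3876 -315 = 3561
adjust_throttle(+311): rpm ← 3561 +311 = 3872
set_airspeed(70.55): V ← 70.55 m/s
adjust_airspeed(+3.12): V ← 70.55 +3.12 = 73.67 m/s
final state: V = 73.67 m/s, rpm = 3872 → n = rpm/60 = 64.533333 rev/s
target J* = 0.8161; solve J* = V/(n·D) for n: n = V/(J*·D) = 73.67/(0.8161 × 1.277) = 70.689742 rev/s
rpm = 60·n = 4241.384502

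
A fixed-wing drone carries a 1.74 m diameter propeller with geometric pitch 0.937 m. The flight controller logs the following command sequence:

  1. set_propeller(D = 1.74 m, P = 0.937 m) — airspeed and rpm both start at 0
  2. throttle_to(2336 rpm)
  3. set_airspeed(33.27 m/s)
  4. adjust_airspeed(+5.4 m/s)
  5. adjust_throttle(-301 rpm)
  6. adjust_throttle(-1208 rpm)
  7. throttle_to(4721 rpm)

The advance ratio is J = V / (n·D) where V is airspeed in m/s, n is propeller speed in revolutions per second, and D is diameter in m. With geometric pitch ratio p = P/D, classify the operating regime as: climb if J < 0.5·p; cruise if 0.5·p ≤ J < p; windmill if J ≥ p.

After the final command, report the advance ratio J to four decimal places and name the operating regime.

J = 0.2825, regime = cruise

set_propeller: D = 1.74 m, P = 0.937 m (p = P/D = 0.538506); state ← (V=0, rpm=0)
throttle_to(2336): rpm ← 2336
set_airspeed(33.27): V ← 33.27 m/s
adjust_airspeed(+5.4): V ← 33.27 +5.4 = 38.67 m/s
adjust_throttle(-301): rpm ← 2336 -301 = 2035
adjust_throttle(-1208): rpm ← 2035 -1208 = 827
throttle_to(4721): rpm ← 4721
final state: V = 38.67 m/s, rpm = 4721 → n = rpm/60 = 78.683333 rev/s
J = V / (n·D) = 38.67 / (78.683333 × 1.74) = 0.282450
regime bands: climb J<0.2693 | cruise [0.2693, 0.5385) | windmill J≥0.5385
J = 0.2825 → cruise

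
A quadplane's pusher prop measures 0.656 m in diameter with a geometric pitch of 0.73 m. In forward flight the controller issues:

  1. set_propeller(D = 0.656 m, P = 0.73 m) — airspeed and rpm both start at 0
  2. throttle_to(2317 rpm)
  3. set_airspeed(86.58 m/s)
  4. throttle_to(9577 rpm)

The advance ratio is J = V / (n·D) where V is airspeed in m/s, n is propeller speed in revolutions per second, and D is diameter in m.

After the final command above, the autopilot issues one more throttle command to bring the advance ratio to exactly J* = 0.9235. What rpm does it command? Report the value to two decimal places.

set_propeller: D = 0.656 m, P = 0.73 m (p = P/D = 1.112805); state ← (V=0, rpm=0)
throttle_to(2317): rpm ← 2317
set_airspeed(86.58): V ← 86.58 m/s
throttle_to(9577): rpm ← 9577
final state: V = 86.58 m/s, rpm = 9577 → n = rpm/60 = 159.616667 rev/s
target J* = 0.9235; solve J* = V/(n·D) for n: n = V/(J*·D) = 86.58/(0.9235 × 0.656) = 142.914680 rev/s
rpm = 60·n = 8574.880822

rpm = 8574.88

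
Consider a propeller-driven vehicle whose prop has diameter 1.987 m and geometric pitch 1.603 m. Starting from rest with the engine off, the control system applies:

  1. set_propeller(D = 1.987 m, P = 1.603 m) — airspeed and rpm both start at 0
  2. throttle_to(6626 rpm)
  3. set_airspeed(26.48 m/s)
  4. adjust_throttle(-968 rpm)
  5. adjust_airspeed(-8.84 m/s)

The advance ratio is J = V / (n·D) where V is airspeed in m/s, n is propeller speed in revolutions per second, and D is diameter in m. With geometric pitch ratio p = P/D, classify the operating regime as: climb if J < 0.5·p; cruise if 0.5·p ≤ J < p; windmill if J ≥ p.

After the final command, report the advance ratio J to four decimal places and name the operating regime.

set_propeller: D = 1.987 m, P = 1.603 m (p = P/D = 0.806744); state ← (V=0, rpm=0)
throttle_to(6626): rpm ← 6626
set_airspeed(26.48): V ← 26.48 m/s
adjust_throttle(-968): rpm ← 6626 -968 = 5658
adjust_airspeed(-8.84): V ← 26.48 -8.84 = 17.64 m/s
final state: V = 17.64 m/s, rpm = 5658 → n = rpm/60 = 94.300000 rev/s
J = V / (n·D) = 17.64 / (94.300000 × 1.987) = 0.094143
regime bands: climb J<0.4034 | cruise [0.4034, 0.8067) | windmill J≥0.8067
J = 0.0941 → climb

J = 0.0941, regime = climb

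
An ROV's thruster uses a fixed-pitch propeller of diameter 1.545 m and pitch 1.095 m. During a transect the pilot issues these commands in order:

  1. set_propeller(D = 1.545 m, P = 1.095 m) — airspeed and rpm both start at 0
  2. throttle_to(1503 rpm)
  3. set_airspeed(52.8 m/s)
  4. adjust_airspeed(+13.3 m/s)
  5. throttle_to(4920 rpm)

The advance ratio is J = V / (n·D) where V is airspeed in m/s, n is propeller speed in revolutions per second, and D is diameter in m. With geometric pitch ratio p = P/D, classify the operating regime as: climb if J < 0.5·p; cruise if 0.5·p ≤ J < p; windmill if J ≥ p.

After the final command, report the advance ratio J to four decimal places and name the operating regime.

set_propeller: D = 1.545 m, P = 1.095 m (p = P/D = 0.708738); state ← (V=0, rpm=0)
throttle_to(1503): rpm ← 1503
set_airspeed(52.8): V ← 52.8 m/s
adjust_airspeed(+13.3): V ← 52.8 +13.3 = 66.1 m/s
throttle_to(4920): rpm ← 4920
final state: V = 66.1 m/s, rpm = 4920 → n = rpm/60 = 82.000000 rev/s
J = V / (n·D) = 66.1 / (82.000000 × 1.545) = 0.521746
regime bands: climb J<0.3544 | cruise [0.3544, 0.7087) | windmill J≥0.7087
J = 0.5217 → cruise

J = 0.5217, regime = cruise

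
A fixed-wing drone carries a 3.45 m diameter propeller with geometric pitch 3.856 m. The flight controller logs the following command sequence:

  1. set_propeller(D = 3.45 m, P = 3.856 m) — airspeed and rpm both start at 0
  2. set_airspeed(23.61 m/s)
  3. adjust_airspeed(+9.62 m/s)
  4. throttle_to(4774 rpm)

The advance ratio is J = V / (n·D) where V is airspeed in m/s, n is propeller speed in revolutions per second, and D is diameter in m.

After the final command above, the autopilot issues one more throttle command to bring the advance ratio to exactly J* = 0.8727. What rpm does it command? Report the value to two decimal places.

set_propeller: D = 3.45 m, P = 3.856 m (p = P/D = 1.117681); state ← (V=0, rpm=0)
set_airspeed(23.61): V ← 23.61 m/s
adjust_airspeed(+9.62): V ← 23.61 +9.62 = 33.23 m/s
throttle_to(4774): rpm ← 4774
final state: V = 33.23 m/s, rpm = 4774 → n = rpm/60 = 79.566667 rev/s
target J* = 0.8727; solve J* = V/(n·D) for n: n = V/(J*·D) = 33.23/(0.8727 × 3.45) = 11.036879 rev/s
rpm = 60·n = 662.212723

rpm = 662.21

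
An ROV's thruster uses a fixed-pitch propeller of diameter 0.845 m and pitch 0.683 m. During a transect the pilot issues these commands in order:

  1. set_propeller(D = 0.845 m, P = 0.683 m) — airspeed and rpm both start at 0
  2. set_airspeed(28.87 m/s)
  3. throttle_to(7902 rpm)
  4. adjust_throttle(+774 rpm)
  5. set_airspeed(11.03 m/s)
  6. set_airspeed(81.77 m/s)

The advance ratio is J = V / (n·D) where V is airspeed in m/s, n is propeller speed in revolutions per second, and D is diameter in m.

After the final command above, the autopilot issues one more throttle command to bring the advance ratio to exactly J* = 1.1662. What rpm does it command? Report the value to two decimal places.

rpm = 4978.69

set_propeller: D = 0.845 m, P = 0.683 m (p = P/D = 0.808284); state ← (V=0, rpm=0)
set_airspeed(28.87): V ← 28.87 m/s
throttle_to(7902): rpm ← 7902
adjust_throttle(+774): rpm ← 7902 +774 = 8676
set_airspeed(11.03): V ← 11.03 m/s
set_airspeed(81.77): V ← 81.77 m/s
final state: V = 81.77 m/s, rpm = 8676 → n = rpm/60 = 144.600000 rev/s
target J* = 1.1662; solve J* = V/(n·D) for n: n = V/(J*·D) = 81.77/(1.1662 × 0.845) = 82.978246 rev/s
rpm = 60·n = 4978.694775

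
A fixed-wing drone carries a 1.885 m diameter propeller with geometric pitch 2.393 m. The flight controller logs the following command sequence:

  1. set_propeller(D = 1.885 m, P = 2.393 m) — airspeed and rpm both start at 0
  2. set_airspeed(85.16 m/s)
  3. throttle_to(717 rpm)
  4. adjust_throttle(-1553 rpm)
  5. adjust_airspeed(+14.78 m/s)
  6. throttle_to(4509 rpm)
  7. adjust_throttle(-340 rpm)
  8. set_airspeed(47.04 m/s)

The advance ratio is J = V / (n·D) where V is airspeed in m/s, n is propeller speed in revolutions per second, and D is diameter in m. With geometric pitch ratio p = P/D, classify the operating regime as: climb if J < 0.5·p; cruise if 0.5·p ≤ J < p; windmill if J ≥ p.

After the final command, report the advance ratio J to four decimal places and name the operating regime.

set_propeller: D = 1.885 m, P = 2.393 m (p = P/D = 1.269496); state ← (V=0, rpm=0)
set_airspeed(85.16): V ← 85.16 m/s
throttle_to(717): rpm ← 717
adjust_throttle(-1553): rpm ← 717 -1553 = -836
adjust_airspeed(+14.78): V ← 85.16 +14.78 = 99.94 m/s
throttle_to(4509): rpm ← 4509
adjust_throttle(-340): rpm ← 4509 -340 = 4169
set_airspeed(47.04): V ← 47.04 m/s
final state: V = 47.04 m/s, rpm = 4169 → n = rpm/60 = 69.483333 rev/s
J = V / (n·D) = 47.04 / (69.483333 × 1.885) = 0.359150
regime bands: climb J<0.6347 | cruise [0.6347, 1.2695) | windmill J≥1.2695
J = 0.3591 → climb

J = 0.3591, regime = climb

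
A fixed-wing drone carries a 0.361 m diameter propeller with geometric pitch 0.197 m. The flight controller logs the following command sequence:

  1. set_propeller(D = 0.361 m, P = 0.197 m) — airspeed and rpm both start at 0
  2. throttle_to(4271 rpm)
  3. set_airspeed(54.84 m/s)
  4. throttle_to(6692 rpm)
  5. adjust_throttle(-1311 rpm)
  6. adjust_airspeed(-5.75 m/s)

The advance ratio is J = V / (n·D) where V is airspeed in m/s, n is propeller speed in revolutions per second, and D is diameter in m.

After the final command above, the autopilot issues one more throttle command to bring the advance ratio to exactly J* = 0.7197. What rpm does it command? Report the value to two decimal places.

rpm = 11336.67

set_propeller: D = 0.361 m, P = 0.197 m (p = P/D = 0.545706); state ← (V=0, rpm=0)
throttle_to(4271): rpm ← 4271
set_airspeed(54.84): V ← 54.84 m/s
throttle_to(6692): rpm ← 6692
adjust_throttle(-1311): rpm ← 6692 -1311 = 5381
adjust_airspeed(-5.75): V ← 54.84 -5.75 = 49.09 m/s
final state: V = 49.09 m/s, rpm = 5381 → n = rpm/60 = 89.683333 rev/s
target J* = 0.7197; solve J* = V/(n·D) for n: n = V/(J*·D) = 49.09/(0.7197 × 0.361) = 188.944532 rev/s
rpm = 60·n = 11336.671905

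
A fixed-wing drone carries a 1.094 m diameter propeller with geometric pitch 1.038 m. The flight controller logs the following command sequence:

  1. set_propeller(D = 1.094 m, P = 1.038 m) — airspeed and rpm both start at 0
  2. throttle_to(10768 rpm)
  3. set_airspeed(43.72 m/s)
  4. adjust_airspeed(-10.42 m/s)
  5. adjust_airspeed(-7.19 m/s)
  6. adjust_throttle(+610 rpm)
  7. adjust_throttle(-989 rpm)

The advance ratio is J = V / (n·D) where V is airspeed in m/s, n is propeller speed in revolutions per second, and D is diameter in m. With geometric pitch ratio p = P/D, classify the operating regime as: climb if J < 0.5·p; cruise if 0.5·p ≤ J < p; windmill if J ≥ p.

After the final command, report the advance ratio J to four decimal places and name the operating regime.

set_propeller: D = 1.094 m, P = 1.038 m (p = P/D = 0.948812); state ← (V=0, rpm=0)
throttle_to(10768): rpm ← 10768
set_airspeed(43.72): V ← 43.72 m/s
adjust_airspeed(-10.42): V ← 43.72 -10.42 = 33.3 m/s
adjust_airspeed(-7.19): V ← 33.3 -7.19 = 26.11 m/s
adjust_throttle(+610): rpm ← 10768 +610 = 11378
adjust_throttle(-989): rpm ← 11378 -989 = 10389
final state: V = 26.11 m/s, rpm = 10389 → n = rpm/60 = 173.150000 rev/s
J = V / (n·D) = 26.11 / (173.150000 × 1.094) = 0.137837
regime bands: climb J<0.4744 | cruise [0.4744, 0.9488) | windmill J≥0.9488
J = 0.1378 → climb

J = 0.1378, regime = climb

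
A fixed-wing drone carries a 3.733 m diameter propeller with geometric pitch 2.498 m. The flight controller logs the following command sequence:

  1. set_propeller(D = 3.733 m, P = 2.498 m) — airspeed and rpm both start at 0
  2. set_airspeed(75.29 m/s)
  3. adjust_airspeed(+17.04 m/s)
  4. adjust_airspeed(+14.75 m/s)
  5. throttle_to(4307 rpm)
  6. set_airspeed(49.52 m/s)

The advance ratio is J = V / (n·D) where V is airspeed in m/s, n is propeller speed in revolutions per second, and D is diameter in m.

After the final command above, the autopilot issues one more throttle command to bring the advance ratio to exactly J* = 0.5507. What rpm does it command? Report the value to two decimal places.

set_propeller: D = 3.733 m, P = 2.498 m (p = P/D = 0.669167); state ← (V=0, rpm=0)
set_airspeed(75.29): V ← 75.29 m/s
adjust_airspeed(+17.04): V ← 75.29 +17.04 = 92.33 m/s
adjust_airspeed(+14.75): V ← 92.33 +14.75 = 107.08 m/s
throttle_to(4307): rpm ← 4307
set_airspeed(49.52): V ← 49.52 m/s
final state: V = 49.52 m/s, rpm = 4307 → n = rpm/60 = 71.783333 rev/s
target J* = 0.5507; solve J* = V/(n·D) for n: n = V/(J*·D) = 49.52/(0.5507 × 3.733) = 24.088379 rev/s
rpm = 60·n = 1445.302720

rpm = 1445.30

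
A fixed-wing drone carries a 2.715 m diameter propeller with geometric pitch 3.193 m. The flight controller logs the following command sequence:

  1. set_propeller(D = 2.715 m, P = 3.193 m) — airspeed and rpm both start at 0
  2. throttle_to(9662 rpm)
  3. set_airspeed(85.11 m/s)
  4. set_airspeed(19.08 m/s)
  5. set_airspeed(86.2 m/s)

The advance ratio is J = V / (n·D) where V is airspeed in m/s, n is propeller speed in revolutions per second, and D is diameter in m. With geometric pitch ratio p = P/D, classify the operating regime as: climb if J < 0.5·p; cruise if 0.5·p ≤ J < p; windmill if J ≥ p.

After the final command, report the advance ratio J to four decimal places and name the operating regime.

set_propeller: D = 2.715 m, P = 3.193 m (p = P/D = 1.176059); state ← (V=0, rpm=0)
throttle_to(9662): rpm ← 9662
set_airspeed(85.11): V ← 85.11 m/s
set_airspeed(19.08): V ← 19.08 m/s
set_airspeed(86.2): V ← 86.2 m/s
final state: V = 86.2 m/s, rpm = 9662 → n = rpm/60 = 161.033333 rev/s
J = V / (n·D) = 86.2 / (161.033333 × 2.715) = 0.197161
regime bands: climb J<0.5880 | cruise [0.5880, 1.1761) | windmill J≥1.1761
J = 0.1972 → climb

J = 0.1972, regime = climb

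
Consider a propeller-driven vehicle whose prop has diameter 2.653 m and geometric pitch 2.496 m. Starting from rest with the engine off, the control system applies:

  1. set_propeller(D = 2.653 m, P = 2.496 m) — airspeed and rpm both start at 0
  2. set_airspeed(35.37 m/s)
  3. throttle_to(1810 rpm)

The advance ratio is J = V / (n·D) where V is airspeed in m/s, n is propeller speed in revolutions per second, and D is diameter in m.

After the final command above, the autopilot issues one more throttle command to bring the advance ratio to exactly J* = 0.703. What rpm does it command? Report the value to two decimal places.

set_propeller: D = 2.653 m, P = 2.496 m (p = P/D = 0.940822); state ← (V=0, rpm=0)
set_airspeed(35.37): V ← 35.37 m/s
throttle_to(1810): rpm ← 1810
final state: V = 35.37 m/s, rpm = 1810 → n = rpm/60 = 30.166667 rev/s
target J* = 0.703; solve J* = V/(n·D) for n: n = V/(J*·D) = 35.37/(0.703 × 2.653) = 18.964548 rev/s
rpm = 60·n = 1137.872850

rpm = 1137.87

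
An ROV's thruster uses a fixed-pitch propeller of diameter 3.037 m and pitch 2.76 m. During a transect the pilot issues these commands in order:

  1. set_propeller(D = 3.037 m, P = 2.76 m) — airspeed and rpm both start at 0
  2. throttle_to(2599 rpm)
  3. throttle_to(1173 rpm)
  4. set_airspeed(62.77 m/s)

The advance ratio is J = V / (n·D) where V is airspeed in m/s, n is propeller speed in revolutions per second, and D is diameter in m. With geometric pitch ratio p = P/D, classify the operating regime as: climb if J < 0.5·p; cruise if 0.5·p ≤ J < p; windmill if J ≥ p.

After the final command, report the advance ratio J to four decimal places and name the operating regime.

J = 1.0572, regime = windmill

set_propeller: D = 3.037 m, P = 2.76 m (p = P/D = 0.908792); state ← (V=0, rpm=0)
throttle_to(2599): rpm ← 2599
throttle_to(1173): rpm ← 1173
set_airspeed(62.77): V ← 62.77 m/s
final state: V = 62.77 m/s, rpm = 1173 → n = rpm/60 = 19.550000 rev/s
J = V / (n·D) = 62.77 / (19.550000 × 3.037) = 1.057208
regime bands: climb J<0.4544 | cruise [0.4544, 0.9088) | windmill J≥0.9088
J = 1.0572 → windmill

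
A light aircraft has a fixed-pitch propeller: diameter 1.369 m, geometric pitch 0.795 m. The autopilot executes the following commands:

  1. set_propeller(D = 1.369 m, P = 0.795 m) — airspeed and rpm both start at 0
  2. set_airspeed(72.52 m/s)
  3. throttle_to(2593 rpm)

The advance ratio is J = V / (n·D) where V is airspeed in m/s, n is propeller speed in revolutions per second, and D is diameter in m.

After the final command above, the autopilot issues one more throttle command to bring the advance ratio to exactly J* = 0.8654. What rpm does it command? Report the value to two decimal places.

rpm = 3672.73

set_propeller: D = 1.369 m, P = 0.795 m (p = P/D = 0.580716); state ← (V=0, rpm=0)
set_airspeed(72.52): V ← 72.52 m/s
throttle_to(2593): rpm ← 2593
final state: V = 72.52 m/s, rpm = 2593 → n = rpm/60 = 43.216667 rev/s
target J* = 0.8654; solve J* = V/(n·D) for n: n = V/(J*·D) = 72.52/(0.8654 × 1.369) = 61.212125 rev/s
rpm = 60·n = 3672.727500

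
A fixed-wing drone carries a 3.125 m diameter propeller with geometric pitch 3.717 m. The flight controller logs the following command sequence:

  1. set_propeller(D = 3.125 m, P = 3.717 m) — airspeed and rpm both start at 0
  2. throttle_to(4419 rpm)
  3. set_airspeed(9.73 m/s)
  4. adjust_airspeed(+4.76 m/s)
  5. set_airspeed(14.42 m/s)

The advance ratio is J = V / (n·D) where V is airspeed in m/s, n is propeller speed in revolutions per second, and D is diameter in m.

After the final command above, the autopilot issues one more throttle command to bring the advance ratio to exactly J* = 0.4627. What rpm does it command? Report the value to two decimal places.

rpm = 598.37

set_propeller: D = 3.125 m, P = 3.717 m (p = P/D = 1.189440); state ← (V=0, rpm=0)
throttle_to(4419): rpm ← 4419
set_airspeed(9.73): V ← 9.73 m/s
adjust_airspeed(+4.76): V ← 9.73 +4.76 = 14.49 m/s
set_airspeed(14.42): V ← 14.42 m/s
final state: V = 14.42 m/s, rpm = 4419 → n = rpm/60 = 73.650000 rev/s
target J* = 0.4627; solve J* = V/(n·D) for n: n = V/(J*·D) = 14.42/(0.4627 × 3.125) = 9.972769 rev/s
rpm = 60·n = 598.366112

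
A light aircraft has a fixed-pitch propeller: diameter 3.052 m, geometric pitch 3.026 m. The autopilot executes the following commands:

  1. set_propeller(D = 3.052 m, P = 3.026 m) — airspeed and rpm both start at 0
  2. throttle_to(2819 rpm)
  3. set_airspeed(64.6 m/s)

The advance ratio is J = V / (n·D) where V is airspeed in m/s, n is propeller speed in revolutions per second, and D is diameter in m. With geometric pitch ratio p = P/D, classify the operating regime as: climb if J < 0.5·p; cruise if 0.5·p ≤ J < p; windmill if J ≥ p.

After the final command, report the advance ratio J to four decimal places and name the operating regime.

J = 0.4505, regime = climb

set_propeller: D = 3.052 m, P = 3.026 m (p = P/D = 0.991481); state ← (V=0, rpm=0)
throttle_to(2819): rpm ← 2819
set_airspeed(64.6): V ← 64.6 m/s
final state: V = 64.6 m/s, rpm = 2819 → n = rpm/60 = 46.983333 rev/s
J = V / (n·D) = 64.6 / (46.983333 × 3.052) = 0.450510
regime bands: climb J<0.4957 | cruise [0.4957, 0.9915) | windmill J≥0.9915
J = 0.4505 → climb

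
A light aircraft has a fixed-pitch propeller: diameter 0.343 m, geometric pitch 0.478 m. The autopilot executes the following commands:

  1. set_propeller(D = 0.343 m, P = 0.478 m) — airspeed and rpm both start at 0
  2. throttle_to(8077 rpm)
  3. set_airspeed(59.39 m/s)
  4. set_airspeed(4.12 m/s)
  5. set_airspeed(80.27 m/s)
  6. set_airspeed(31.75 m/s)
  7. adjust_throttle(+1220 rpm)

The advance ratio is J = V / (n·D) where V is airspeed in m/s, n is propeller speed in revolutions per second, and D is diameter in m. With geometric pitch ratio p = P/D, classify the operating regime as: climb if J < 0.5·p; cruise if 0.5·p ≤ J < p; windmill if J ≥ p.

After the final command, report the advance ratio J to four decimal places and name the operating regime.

set_propeller: D = 0.343 m, P = 0.478 m (p = P/D = 1.393586); state ← (V=0, rpm=0)
throttle_to(8077): rpm ← 8077
set_airspeed(59.39): V ← 59.39 m/s
set_airspeed(4.12): V ← 4.12 m/s
set_airspeed(80.27): V ← 80.27 m/s
set_airspeed(31.75): V ← 31.75 m/s
adjust_throttle(+1220): rpm ← 8077 +1220 = 9297
final state: V = 31.75 m/s, rpm = 9297 → n = rpm/60 = 154.950000 rev/s
J = V / (n·D) = 31.75 / (154.950000 × 0.343) = 0.597390
regime bands: climb J<0.6968 | cruise [0.6968, 1.3936) | windmill J≥1.3936
J = 0.5974 → climb

J = 0.5974, regime = climb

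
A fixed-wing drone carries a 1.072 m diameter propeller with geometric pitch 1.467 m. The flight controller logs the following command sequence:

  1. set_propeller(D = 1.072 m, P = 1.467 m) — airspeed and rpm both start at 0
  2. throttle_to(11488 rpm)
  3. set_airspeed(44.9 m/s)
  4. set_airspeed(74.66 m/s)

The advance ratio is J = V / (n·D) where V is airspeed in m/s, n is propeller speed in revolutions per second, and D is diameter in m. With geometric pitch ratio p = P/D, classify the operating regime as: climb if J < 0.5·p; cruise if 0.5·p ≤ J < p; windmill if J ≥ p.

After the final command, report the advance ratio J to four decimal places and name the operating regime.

J = 0.3637, regime = climb

set_propeller: D = 1.072 m, P = 1.467 m (p = P/D = 1.368470); state ← (V=0, rpm=0)
throttle_to(11488): rpm ← 11488
set_airspeed(44.9): V ← 44.9 m/s
set_airspeed(74.66): V ← 74.66 m/s
final state: V = 74.66 m/s, rpm = 11488 → n = rpm/60 = 191.466667 rev/s
J = V / (n·D) = 74.66 / (191.466667 × 1.072) = 0.363748
regime bands: climb J<0.6842 | cruise [0.6842, 1.3685) | windmill J≥1.3685
J = 0.3637 → climb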